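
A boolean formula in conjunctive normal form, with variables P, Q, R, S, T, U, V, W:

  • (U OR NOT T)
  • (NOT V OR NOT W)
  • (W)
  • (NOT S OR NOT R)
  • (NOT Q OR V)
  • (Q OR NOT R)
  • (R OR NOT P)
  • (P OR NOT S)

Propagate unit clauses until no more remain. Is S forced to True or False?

False

Unit clause (W) sets W = True.
(NOT W OR NOT V) with W = True leaves only NOT V, so V = False.
(V OR NOT Q) with V = False leaves only NOT Q, so Q = False.
In (Q OR NOT R), Q is now false; NOT R must hold, so R = False.
(NOT P OR R) with R = False leaves only NOT P, so P = False.
From (NOT S OR P) and P = False: S = False.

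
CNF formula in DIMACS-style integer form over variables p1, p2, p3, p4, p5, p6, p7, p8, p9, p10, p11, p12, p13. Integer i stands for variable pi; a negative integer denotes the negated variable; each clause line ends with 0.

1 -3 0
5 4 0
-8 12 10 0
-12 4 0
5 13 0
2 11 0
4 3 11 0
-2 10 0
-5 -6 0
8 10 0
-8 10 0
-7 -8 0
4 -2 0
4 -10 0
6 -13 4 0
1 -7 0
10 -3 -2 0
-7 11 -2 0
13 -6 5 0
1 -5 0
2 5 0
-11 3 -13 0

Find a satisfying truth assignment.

p1 = True  p2 = True  p3 = True  p4 = True  p5 = True  p6 = False  p7 = False  p8 = False  p9 = False  p10 = True  p11 = True  p12 = True  p13 = True

Pure literal: p1 appears only positively; assign p1 = True.
p4 occurs only positively in the remaining clauses — set p4 = True.
Try p2 = True.
  then p10 is forced to True.
Branch on p3: take p3 = True.
Try p5 = True.
  then p6 is forced to False.
The remaining clauses are satisfied by p7 = False, p8 = False, p9 = False, p11 = True, p12 = True, p13 = True.
Every clause has at least one true literal under this assignment.
Check each clause:
  1. (p1 OR NOT p3) — p1 is true.
  2. (p4 OR p5) — p4 is true.
  3. (NOT p8 OR p10 OR p12) — NOT p8 is true.
  4. (NOT p12 OR p4) — p4 is true.
  5. (p5 OR p13) — p13 is true.
  6. (p11 OR p2) — p2 is true.
  7. (p4 OR p11 OR p3) — p11 is true.
  8. (p10 OR NOT p2) — p10 is true.
  9. (NOT p5 OR NOT p6) — NOT p6 is true.
  10. (p10 OR p8) — p10 is true.
  11. (NOT p8 OR p10) — NOT p8 is true.
  12. (NOT p8 OR NOT p7) — NOT p8 is true.
  13. (NOT p2 OR p4) — p4 is true.
  14. (NOT p10 OR p4) — p4 is true.
  15. (NOT p13 OR p4 OR p6) — p4 is true.
  16. (NOT p7 OR p1) — NOT p7 is true.
  17. (p10 OR NOT p3 OR NOT p2) — p10 is true.
  18. (p11 OR NOT p7 OR NOT p2) — NOT p7 is true.
  19. (p13 OR NOT p6 OR p5) — p5 is true.
  20. (NOT p5 OR p1) — p1 is true.
  21. (p5 OR p2) — p2 is true.
  22. (NOT p13 OR NOT p11 OR p3) — p3 is true.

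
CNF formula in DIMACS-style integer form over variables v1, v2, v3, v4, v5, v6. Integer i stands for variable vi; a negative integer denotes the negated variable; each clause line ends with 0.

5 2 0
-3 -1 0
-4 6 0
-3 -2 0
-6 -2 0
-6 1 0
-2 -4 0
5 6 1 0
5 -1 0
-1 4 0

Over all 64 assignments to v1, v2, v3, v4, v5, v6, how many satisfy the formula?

4

The models are:
  v1=F v2=F v3=F v4=F v5=T v6=F
  v1=F v2=F v3=T v4=F v5=T v6=F
  v1=F v2=T v3=F v4=F v5=T v6=F
  v1=T v2=F v3=F v4=T v5=T v6=T
That's 4 in total.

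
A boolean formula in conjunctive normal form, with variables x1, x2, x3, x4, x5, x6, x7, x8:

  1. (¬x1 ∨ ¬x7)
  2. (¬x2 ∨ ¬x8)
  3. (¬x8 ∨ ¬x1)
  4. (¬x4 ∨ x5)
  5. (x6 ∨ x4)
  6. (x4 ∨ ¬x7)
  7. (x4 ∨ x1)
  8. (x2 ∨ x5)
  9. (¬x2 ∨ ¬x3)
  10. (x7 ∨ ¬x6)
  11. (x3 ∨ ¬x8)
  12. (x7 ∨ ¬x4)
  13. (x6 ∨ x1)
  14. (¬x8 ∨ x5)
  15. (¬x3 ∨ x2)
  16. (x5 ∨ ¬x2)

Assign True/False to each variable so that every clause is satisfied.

Pure literal: x5 appears only positively; assign x5 = True.
x8 occurs only negated in the remaining clauses — set x8 = False.
Set x1 = False and propagate.
  then x4 is forced to True.
  then x7 is forced to True.
  then x6 is forced to True.
The remaining clauses are satisfied by x2 = False, x3 = False.
Every clause has at least one true literal under this assignment.
Check each clause:
  1. (¬x1 ∨ ¬x7) — ¬x1 is true.
  2. (¬x2 ∨ ¬x8) — ¬x8 is true.
  3. (¬x1 ∨ ¬x8) — ¬x8 is true.
  4. (x5 ∨ ¬x4) — x5 is true.
  5. (x6 ∨ x4) — x4 is true.
  6. (¬x7 ∨ x4) — x4 is true.
  7. (x1 ∨ x4) — x4 is true.
  8. (x2 ∨ x5) — x5 is true.
  9. (¬x2 ∨ ¬x3) — ¬x3 is true.
  10. (¬x6 ∨ x7) — x7 is true.
  11. (¬x8 ∨ x3) — ¬x8 is true.
  12. (x7 ∨ ¬x4) — x7 is true.
  13. (x6 ∨ x1) — x6 is true.
  14. (x5 ∨ ¬x8) — ¬x8 is true.
  15. (x2 ∨ ¬x3) — ¬x3 is true.
  16. (¬x2 ∨ x5) — x5 is true.

x1 = 0, x2 = 0, x3 = 0, x4 = 1, x5 = 1, x6 = 1, x7 = 1, x8 = 0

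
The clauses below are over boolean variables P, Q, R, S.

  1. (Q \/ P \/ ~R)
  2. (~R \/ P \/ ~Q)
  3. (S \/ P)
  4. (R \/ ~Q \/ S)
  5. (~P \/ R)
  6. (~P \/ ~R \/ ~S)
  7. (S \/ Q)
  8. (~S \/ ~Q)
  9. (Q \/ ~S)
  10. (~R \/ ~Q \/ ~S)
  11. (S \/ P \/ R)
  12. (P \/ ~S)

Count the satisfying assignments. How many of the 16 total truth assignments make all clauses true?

The models are:
  P=1 Q=1 R=1 S=0
Count: 1.

1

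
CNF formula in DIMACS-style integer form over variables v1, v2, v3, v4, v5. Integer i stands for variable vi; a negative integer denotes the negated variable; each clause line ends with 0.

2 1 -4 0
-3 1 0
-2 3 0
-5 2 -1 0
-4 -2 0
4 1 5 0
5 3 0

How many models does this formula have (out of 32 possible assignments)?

Satisfying assignments:
  v1=0 v2=0 v3=0 v4=0 v5=1
  v1=1 v2=0 v3=1 v4=0 v5=0
  v1=1 v2=0 v3=1 v4=1 v5=0
  v1=1 v2=1 v3=1 v4=0 v5=0
  v1=1 v2=1 v3=1 v4=0 v5=1
That's 5 in total.

5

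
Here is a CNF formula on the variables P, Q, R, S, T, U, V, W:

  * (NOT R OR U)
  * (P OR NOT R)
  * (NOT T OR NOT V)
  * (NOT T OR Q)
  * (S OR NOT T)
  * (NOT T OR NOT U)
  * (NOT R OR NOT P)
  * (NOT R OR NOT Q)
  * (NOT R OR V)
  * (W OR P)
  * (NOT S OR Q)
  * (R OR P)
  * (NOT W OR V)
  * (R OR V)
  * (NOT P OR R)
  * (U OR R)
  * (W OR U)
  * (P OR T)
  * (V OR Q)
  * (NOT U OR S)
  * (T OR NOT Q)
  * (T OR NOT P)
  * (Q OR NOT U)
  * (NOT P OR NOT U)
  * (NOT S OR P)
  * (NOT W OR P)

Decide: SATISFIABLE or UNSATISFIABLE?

P = True:
  propagation gives R=False; an empty clause results — contradiction.
P = False:
  propagation gives R=False; an empty clause results — contradiction.
Every branch closes, so no satisfying assignment exists.

UNSATISFIABLE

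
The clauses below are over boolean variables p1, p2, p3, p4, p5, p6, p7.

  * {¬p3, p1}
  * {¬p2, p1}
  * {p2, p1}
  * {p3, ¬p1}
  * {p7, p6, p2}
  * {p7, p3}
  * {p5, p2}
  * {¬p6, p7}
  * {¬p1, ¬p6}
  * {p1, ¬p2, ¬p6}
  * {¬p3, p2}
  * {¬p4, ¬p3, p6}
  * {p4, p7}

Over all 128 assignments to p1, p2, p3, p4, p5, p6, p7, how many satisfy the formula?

2

The models are:
  p1=1 p2=1 p3=1 p4=0 p5=0 p6=0 p7=1
  p1=1 p2=1 p3=1 p4=0 p5=1 p6=0 p7=1
That's 2 in total.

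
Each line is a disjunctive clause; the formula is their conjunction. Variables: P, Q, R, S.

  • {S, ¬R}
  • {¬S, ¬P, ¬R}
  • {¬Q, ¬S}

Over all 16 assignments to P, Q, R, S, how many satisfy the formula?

The models are:
  P=F Q=F R=F S=F
  P=F Q=F R=F S=T
  P=F Q=F R=T S=T
  P=F Q=T R=F S=F
  P=T Q=F R=F S=F
  P=T Q=F R=F S=T
  P=T Q=T R=F S=F
That's 7 in total.

7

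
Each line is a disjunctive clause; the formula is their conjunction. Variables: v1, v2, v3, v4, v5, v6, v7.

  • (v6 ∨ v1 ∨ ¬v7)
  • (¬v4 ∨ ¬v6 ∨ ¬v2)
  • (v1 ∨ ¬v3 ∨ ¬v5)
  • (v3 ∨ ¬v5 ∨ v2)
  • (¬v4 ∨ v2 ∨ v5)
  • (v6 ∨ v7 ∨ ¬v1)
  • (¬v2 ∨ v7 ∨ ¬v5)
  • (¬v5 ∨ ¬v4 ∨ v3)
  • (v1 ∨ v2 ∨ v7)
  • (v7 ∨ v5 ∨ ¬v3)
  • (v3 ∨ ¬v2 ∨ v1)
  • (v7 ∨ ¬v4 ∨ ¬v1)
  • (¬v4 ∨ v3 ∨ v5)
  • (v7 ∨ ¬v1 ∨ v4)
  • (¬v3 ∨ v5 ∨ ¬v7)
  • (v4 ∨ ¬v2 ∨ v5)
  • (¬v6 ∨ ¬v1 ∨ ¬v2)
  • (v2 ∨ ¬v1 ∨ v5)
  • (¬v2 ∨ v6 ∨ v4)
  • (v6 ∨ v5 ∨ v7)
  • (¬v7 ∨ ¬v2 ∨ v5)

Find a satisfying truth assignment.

v1=T, v2=F, v3=T, v4=F, v5=T, v6=F, v7=T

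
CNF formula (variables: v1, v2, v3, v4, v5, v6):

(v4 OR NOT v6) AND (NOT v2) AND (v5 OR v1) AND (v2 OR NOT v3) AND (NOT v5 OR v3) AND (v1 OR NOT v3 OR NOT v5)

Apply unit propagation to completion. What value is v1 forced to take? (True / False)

Unit clause (NOT v2) sets v2 = False.
From (NOT v3 OR v2) and v2 = False: v3 = False.
(v3 OR NOT v5): since v3 = False, the clause reduces to (NOT v5). v5 = False.
(v5 OR v1): since v5 = False, the clause reduces to (v1). v1 = True.

True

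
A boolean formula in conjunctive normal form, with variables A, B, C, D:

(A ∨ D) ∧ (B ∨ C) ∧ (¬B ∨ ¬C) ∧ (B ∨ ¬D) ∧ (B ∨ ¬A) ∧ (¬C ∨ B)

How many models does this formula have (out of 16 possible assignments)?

3

The models are:
  A=F B=T C=F D=T
  A=T B=T C=F D=F
  A=T B=T C=F D=T
Count: 3.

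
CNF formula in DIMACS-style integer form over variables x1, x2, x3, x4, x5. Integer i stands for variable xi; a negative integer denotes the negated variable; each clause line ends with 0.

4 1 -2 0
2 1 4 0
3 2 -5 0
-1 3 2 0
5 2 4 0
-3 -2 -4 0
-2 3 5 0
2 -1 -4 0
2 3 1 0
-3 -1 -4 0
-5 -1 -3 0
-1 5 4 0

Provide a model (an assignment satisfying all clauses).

x1 = True, x2 = True, x3 = False, x4 = True, x5 = True

Check each clause:
  1. (x4 OR NOT x2 OR x1) — x1 is true.
  2. (x2 OR x4 OR x1) — x1 is true.
  3. (NOT x5 OR x2 OR x3) — x2 is true.
  4. (x2 OR NOT x1 OR x3) — x2 is true.
  5. (x4 OR x2 OR x5) — x2 is true.
  6. (NOT x3 OR NOT x2 OR NOT x4) — NOT x3 is true.
  7. (x3 OR NOT x2 OR x5) — x5 is true.
  8. (x2 OR NOT x4 OR NOT x1) — x2 is true.
  9. (x1 OR x3 OR x2) — x1 is true.
  10. (NOT x1 OR NOT x4 OR NOT x3) — NOT x3 is true.
  11. (NOT x3 OR NOT x5 OR NOT x1) — NOT x3 is true.
  12. (NOT x1 OR x4 OR x5) — x4 is true.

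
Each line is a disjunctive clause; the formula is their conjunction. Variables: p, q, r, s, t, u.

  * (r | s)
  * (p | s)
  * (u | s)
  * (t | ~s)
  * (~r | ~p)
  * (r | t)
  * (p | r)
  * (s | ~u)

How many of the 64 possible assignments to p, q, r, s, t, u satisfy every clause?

Split on s, then r.
  s=T, r=T: remaining (p,q,t,u) ∈ {(F,F,T,F); (F,F,T,T); (F,T,T,F); (F,T,T,T)} — 4.
  s=T, r=F: remaining (p,q,t,u) ∈ {(T,F,T,F); (T,F,T,T); (T,T,T,F); (T,T,T,T)} — 4.
  s=F, r=T: a clause becomes empty — 0.
  s=F, r=F: a clause becomes empty — 0.
Total: 4 + 4 + 0 + 0 = 8.

8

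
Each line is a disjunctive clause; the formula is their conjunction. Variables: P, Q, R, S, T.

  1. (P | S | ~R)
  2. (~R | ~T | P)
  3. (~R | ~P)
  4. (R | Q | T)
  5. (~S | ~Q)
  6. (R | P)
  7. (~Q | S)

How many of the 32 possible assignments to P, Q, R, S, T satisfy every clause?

3

The models are:
  P=F Q=F R=T S=T T=F
  P=T Q=F R=F S=F T=T
  P=T Q=F R=F S=T T=T
Count: 3.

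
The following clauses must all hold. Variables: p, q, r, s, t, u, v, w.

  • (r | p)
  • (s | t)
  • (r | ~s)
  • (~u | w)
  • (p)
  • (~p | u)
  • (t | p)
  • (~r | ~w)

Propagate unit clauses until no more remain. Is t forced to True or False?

True

(p) is a unit clause: p = True.
(u | ~p) with p = True leaves only u, so u = True.
(w | ~u) with u = True leaves only w, so w = True.
From (~r | ~w) and w = True: r = False.
(r | ~s) with r = False leaves only ~s, so s = False.
(t | s) with s = False leaves only t, so t = True.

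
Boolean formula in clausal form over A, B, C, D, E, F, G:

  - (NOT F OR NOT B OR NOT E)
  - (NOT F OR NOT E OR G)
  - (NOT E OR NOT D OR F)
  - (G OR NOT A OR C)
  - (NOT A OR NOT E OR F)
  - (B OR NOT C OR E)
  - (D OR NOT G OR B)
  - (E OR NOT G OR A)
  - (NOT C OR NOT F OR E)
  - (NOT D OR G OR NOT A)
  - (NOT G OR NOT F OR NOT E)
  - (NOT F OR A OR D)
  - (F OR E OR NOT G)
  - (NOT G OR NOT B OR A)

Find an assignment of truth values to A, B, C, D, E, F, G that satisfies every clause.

A = False  B = True  C = True  D = False  E = False  F = False  G = False

Check each clause:
  1. (NOT B OR NOT F OR NOT E) — NOT F is true.
  2. (NOT E OR G OR NOT F) — NOT F is true.
  3. (F OR NOT D OR NOT E) — NOT E is true.
  4. (C OR NOT A OR G) — C is true.
  5. (NOT A OR F OR NOT E) — NOT E is true.
  6. (E OR B OR NOT C) — B is true.
  7. (B OR D OR NOT G) — NOT G is true.
  8. (A OR E OR NOT G) — NOT G is true.
  9. (NOT F OR NOT C OR E) — NOT F is true.
  10. (NOT D OR G OR NOT A) — NOT D is true.
  11. (NOT F OR NOT E OR NOT G) — NOT G is true.
  12. (NOT F OR D OR A) — NOT F is true.
  13. (E OR F OR NOT G) — NOT G is true.
  14. (A OR NOT B OR NOT G) — NOT G is true.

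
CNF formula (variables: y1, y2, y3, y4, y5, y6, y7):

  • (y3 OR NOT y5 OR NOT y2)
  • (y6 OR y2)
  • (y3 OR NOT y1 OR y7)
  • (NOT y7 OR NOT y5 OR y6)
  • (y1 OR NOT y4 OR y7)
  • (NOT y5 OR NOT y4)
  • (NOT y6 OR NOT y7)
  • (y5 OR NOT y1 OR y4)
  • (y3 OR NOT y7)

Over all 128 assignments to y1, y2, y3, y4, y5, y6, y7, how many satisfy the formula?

Case analysis on y7 and y5:
  y7=1, y5=1: a clause becomes empty — 0.
  y7=1, y5=0: remaining (y1,y2,y3,y4,y6) ∈ {(0,1,1,0,0); (0,1,1,1,0); (1,1,1,1,0)} — 3.
  y7=0, y5=1: 7 of the 32 assignments to (y1,y2,y3,y4,y6) work.
  y7=0, y5=0: 9 of the 32 assignments to (y1,y2,y3,y4,y6) work.
Total: 0 + 3 + 7 + 9 = 19.

19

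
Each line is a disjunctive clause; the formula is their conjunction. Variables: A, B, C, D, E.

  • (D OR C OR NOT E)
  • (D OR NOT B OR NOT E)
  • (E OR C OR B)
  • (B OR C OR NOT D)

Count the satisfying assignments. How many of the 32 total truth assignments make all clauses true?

Case analysis on B and C:
  B=T, C=T: A free; 3 ways for (D,E) × 2^1 = 6.
  B=T, C=F: A free; 3 ways for (D,E) × 2^1 = 6.
  B=F, C=T: A, D, E free → 2^3 = 8.
  B=F, C=F: a clause becomes empty — 0.
Total: 6 + 6 + 8 + 0 = 20.

20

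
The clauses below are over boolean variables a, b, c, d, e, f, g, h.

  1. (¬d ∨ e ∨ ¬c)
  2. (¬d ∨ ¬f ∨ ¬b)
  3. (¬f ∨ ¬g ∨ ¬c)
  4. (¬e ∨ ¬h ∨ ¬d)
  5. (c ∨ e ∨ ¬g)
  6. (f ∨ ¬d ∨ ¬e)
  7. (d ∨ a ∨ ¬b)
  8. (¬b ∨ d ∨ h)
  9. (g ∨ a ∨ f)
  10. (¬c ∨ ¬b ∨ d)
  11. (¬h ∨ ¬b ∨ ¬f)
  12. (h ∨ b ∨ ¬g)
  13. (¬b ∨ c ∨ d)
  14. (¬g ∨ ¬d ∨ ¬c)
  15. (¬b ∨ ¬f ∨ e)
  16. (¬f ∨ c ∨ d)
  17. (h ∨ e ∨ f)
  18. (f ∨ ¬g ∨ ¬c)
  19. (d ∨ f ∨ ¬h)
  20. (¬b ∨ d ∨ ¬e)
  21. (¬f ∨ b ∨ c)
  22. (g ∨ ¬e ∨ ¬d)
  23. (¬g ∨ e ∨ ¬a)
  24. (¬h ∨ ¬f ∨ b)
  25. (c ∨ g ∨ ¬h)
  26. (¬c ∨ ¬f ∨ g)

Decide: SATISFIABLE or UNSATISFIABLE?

Branch on a: take a = True.
For the remaining variables, b = False, c = True, d = False, e = True, f = False, g = False, h = False works.
Every clause has at least one true literal under this assignment.
So a=1, b=0, c=1, d=0, e=1, f=0, g=0, h=0 is a satisfying assignment.

SATISFIABLE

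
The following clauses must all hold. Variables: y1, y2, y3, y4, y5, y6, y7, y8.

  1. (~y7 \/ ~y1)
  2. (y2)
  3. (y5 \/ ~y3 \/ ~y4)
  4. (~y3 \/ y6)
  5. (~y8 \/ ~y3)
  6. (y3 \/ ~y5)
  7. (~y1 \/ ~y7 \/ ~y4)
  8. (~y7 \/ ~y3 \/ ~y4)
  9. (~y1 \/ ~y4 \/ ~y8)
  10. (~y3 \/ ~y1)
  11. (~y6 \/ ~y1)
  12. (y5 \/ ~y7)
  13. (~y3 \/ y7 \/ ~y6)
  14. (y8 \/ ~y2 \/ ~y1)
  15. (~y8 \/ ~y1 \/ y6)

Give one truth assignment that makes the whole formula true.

y1 = 0, y2 = 1, y3 = 1, y4 = 0, y5 = 1, y6 = 1, y7 = 1, y8 = 0

(y2) is a unit clause, so y2 = True.
y1 occurs only negated in the remaining clauses — set y1 = False.
y4 occurs only negated in the remaining clauses — set y4 = False.
Branch on y3: take y3 = True.
  then y6 is forced to True.
  then y8 is forced to False.
  then y7 is forced to True.
  then y5 is forced to True.
Every clause has at least one true literal under this assignment.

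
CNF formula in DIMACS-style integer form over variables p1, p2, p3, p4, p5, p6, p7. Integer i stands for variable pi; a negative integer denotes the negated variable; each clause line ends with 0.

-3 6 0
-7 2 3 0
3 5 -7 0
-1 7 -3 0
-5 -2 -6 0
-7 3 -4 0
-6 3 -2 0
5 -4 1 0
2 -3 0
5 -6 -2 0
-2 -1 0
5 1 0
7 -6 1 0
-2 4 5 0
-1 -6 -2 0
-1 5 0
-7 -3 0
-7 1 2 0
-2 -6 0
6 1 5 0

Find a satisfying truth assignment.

p1=T  p2=F  p3=F  p4=T  p5=T  p6=F  p7=F

Check each clause:
  1. (p6 OR NOT p3) — NOT p3 is true.
  2. (p2 OR NOT p7 OR p3) — NOT p7 is true.
  3. (p3 OR NOT p7 OR p5) — NOT p7 is true.
  4. (p7 OR NOT p3 OR NOT p1) — NOT p3 is true.
  5. (NOT p6 OR NOT p2 OR NOT p5) — NOT p6 is true.
  6. (NOT p4 OR p3 OR NOT p7) — NOT p7 is true.
  7. (NOT p2 OR p3 OR NOT p6) — NOT p6 is true.
  8. (p1 OR p5 OR NOT p4) — p1 is true.
  9. (p2 OR NOT p3) — NOT p3 is true.
  10. (NOT p6 OR p5 OR NOT p2) — NOT p6 is true.
  11. (NOT p2 OR NOT p1) — NOT p2 is true.
  12. (p1 OR p5) — p1 is true.
  13. (p7 OR p1 OR NOT p6) — p1 is true.
  14. (NOT p2 OR p5 OR p4) — p4 is true.
  15. (NOT p6 OR NOT p2 OR NOT p1) — NOT p6 is true.
  16. (NOT p1 OR p5) — p5 is true.
  17. (NOT p7 OR NOT p3) — NOT p7 is true.
  18. (p2 OR p1 OR NOT p7) — NOT p7 is true.
  19. (NOT p2 OR NOT p6) — NOT p6 is true.
  20. (p5 OR p6 OR p1) — p1 is true.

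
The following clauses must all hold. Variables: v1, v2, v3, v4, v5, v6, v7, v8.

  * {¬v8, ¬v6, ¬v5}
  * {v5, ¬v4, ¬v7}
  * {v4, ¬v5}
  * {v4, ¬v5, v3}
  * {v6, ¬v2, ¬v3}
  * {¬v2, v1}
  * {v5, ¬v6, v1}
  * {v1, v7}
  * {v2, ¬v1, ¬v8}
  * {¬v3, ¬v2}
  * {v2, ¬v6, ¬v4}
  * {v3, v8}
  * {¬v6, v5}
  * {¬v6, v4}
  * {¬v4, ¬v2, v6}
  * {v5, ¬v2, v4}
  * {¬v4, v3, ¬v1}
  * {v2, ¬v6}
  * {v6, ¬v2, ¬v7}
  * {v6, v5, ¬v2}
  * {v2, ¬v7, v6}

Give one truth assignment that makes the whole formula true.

v1 = 1, v2 = 0, v3 = 1, v4 = 0, v5 = 0, v6 = 0, v7 = 0, v8 = 0

Set v1 = True and propagate.
Try v2 = False.
  then v8 is forced to False.
  then v3 is forced to True.
  then v6 is forced to False.
  then v7 is forced to False.
Set v4 = False and propagate.
  then v5 is forced to False.
Every clause has at least one true literal under this assignment.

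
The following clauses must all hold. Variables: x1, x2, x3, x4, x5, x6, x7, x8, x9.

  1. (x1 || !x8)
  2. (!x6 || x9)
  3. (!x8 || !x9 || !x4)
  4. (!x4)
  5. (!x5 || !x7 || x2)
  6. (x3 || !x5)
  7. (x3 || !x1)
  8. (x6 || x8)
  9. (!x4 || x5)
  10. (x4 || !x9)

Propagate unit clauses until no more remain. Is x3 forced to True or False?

(!x4) is a unit clause: x4 = False.
(x4 || !x9) with x4 = False leaves only !x9, so x9 = False.
(x9 || !x6) with x9 = False leaves only !x6, so x6 = False.
In (x6 || x8), x6 is now false; x8 must hold, so x8 = True.
(x1 || !x8): since x8 = True, the clause reduces to (x1). x1 = True.
From (x3 || !x1) and x1 = True: x3 = True.

True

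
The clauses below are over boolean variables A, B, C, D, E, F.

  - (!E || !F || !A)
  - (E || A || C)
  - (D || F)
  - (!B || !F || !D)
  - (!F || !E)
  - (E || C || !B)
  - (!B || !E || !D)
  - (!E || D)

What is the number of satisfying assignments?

Case analysis on E and D:
  E=T, D=T: remaining (A,B,C,F) ∈ {(F,F,F,F); (F,F,T,F); (T,F,F,F); (T,F,T,F)} — 4.
  E=T, D=F: a clause becomes empty — 0.
  E=F, D=T: 8 of the 16 assignments to (A,B,C,F) work.
  E=F, D=F: 5 of the 16 assignments to (A,B,C,F) work.
Total: 4 + 0 + 8 + 5 = 17.

17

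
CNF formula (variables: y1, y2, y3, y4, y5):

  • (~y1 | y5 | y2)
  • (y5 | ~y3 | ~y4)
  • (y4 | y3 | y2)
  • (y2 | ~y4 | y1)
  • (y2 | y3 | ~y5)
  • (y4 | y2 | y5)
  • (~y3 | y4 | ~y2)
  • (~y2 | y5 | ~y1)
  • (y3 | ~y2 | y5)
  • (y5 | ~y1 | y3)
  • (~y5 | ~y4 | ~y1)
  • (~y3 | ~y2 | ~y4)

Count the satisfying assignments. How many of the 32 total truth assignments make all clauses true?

5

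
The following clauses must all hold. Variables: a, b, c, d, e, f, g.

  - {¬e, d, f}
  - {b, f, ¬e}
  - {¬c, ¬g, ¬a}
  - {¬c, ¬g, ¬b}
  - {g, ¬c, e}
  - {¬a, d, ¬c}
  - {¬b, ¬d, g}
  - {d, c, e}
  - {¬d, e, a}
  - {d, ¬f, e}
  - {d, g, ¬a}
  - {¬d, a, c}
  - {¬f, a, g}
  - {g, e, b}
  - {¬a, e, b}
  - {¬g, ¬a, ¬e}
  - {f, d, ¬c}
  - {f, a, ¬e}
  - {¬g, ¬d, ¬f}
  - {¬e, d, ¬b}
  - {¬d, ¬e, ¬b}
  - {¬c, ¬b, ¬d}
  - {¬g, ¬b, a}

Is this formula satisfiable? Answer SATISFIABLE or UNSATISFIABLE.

SATISFIABLE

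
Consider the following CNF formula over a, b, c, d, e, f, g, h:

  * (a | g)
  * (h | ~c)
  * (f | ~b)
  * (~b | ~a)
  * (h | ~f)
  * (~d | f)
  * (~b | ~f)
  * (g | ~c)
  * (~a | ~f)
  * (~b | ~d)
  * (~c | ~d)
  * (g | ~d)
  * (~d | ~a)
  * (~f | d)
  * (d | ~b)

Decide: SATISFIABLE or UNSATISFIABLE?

b occurs only negated in the remaining clauses — set b = False.
c occurs only negated in the remaining clauses — set c = False.
Set a = False and propagate.
  then g is forced to True.
Set d = False and propagate.
  then f is forced to False.
e, h are now unconstrained; take e = True, h = False.
So a=False  b=False  c=False  d=False  e=True  f=False  g=True  h=False is a satisfying assignment.

SATISFIABLE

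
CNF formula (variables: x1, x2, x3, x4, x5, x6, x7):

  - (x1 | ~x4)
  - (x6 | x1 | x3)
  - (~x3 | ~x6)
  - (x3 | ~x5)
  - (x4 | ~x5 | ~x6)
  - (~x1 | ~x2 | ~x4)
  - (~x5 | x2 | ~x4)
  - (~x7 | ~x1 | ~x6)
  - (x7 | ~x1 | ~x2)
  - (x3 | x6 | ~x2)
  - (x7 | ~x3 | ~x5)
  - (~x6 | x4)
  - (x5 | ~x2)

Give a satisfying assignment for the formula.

x1 = F, x2 = F, x3 = T, x4 = F, x5 = F, x6 = F, x7 = T

Check each clause:
  1. (x1 | ~x4) — ~x4 is true.
  2. (x3 | x6 | x1) — x3 is true.
  3. (~x6 | ~x3) — ~x6 is true.
  4. (x3 | ~x5) — x3 is true.
  5. (~x6 | x4 | ~x5) — ~x6 is true.
  6. (~x2 | ~x4 | ~x1) — ~x4 is true.
  7. (~x4 | ~x5 | x2) — ~x5 is true.
  8. (~x1 | ~x6 | ~x7) — ~x6 is true.
  9. (~x1 | x7 | ~x2) — x7 is true.
  10. (x3 | x6 | ~x2) — x3 is true.
  11. (x7 | ~x3 | ~x5) — ~x5 is true.
  12. (~x6 | x4) — ~x6 is true.
  13. (~x2 | x5) — ~x2 is true.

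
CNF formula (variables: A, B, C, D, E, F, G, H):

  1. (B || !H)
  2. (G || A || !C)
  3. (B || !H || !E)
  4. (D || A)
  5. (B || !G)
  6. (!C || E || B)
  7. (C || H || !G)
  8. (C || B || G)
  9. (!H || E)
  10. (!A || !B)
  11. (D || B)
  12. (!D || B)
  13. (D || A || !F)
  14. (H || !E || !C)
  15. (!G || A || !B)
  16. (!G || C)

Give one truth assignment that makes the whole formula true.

A=0  B=1  C=0  D=1  E=1  F=1  G=0  H=1

Try A = False.
  then D is forced to True.
  then B is forced to True.
  then G is forced to False.
  then C is forced to False.
The remaining clauses are satisfied by E = True, F = True, H = True.
Every clause has at least one true literal under this assignment.
Check each clause:
  1. (B || !H) — B is true.
  2. (!C || A || G) — !C is true.
  3. (!E || !H || B) — B is true.
  4. (D || A) — D is true.
  5. (!G || B) — !G is true.
  6. (B || !C || E) — B is true.
  7. (C || H || !G) — H is true.
  8. (G || C || B) — B is true.
  9. (!H || E) — E is true.
  10. (!B || !A) — !A is true.
  11. (D || B) — B is true.
  12. (B || !D) — B is true.
  13. (D || !F || A) — D is true.
  14. (!E || !C || H) — H is true.
  15. (A || !B || !G) — !G is true.
  16. (C || !G) — !G is true.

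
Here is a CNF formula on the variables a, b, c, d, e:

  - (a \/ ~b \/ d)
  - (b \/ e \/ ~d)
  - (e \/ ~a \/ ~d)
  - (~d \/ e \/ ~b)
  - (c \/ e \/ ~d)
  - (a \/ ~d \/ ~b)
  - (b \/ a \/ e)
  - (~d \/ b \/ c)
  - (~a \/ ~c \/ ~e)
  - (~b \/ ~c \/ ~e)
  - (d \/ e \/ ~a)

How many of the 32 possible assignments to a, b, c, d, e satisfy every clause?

6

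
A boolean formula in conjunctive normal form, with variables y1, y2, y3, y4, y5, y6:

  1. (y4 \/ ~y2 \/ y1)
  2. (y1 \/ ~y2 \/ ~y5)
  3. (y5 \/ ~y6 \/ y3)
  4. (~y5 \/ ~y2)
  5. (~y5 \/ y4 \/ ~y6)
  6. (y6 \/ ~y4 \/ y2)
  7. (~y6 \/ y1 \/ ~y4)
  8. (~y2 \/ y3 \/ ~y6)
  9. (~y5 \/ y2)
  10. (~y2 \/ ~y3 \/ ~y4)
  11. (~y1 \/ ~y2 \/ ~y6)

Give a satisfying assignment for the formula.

y1 = 1, y2 = 0, y3 = 1, y4 = 1, y5 = 0, y6 = 1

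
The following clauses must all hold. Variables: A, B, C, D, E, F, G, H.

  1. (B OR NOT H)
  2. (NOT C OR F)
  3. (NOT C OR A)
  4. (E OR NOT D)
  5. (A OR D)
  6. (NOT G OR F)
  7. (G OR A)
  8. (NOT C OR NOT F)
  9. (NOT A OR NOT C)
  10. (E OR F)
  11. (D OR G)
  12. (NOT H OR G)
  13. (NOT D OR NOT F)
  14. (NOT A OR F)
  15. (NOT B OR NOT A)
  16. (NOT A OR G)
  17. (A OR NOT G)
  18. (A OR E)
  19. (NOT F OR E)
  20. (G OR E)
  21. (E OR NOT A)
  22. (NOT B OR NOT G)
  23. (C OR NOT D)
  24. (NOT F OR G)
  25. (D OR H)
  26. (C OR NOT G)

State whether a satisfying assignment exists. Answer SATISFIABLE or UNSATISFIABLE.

A = True:
  propagation gives C=False, F=True, D=False, G=True; an empty clause results — contradiction.
A = False:
  propagation gives C=False, D=True; an empty clause results — contradiction.
Every branch closes, so no satisfying assignment exists.

UNSATISFIABLE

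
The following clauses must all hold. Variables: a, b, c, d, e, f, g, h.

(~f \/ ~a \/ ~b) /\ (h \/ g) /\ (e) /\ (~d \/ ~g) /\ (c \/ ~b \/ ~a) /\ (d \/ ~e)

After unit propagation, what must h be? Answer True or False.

True

(e) stands alone — e = True.
(d \/ ~e) with e = True leaves only d, so d = True.
(~d \/ ~g) with d = True leaves only ~g, so g = False.
From (g \/ h) and g = False: h = True.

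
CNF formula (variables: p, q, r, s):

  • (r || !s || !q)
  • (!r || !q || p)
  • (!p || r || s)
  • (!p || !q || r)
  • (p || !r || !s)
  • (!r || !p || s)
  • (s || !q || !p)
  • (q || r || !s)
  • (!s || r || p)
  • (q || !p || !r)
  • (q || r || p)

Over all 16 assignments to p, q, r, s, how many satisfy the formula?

3

The models are:
  p=F q=F r=T s=F
  p=F q=T r=F s=F
  p=T q=T r=T s=T
That's 3 in total.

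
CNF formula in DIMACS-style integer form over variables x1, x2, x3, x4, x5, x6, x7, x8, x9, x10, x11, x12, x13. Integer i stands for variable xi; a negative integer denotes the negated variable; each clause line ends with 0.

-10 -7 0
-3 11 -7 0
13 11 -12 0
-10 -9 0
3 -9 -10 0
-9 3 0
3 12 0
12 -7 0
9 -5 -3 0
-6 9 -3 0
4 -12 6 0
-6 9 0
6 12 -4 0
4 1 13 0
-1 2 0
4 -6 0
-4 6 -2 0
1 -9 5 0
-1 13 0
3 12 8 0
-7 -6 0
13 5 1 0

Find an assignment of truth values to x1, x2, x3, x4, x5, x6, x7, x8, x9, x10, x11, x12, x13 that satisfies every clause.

x1=False, x2=False, x3=False, x4=True, x5=True, x6=False, x7=False, x8=False, x9=False, x10=True, x11=False, x12=True, x13=True

Check each clause:
  1. {¬x7, ¬x10} — ¬x7 is true.
  2. {¬x7, x11, ¬x3} — ¬x7 is true.
  3. {¬x12, x13, x11} — x13 is true.
  4. {¬x10, ¬x9} — ¬x9 is true.
  5. {¬x10, x3, ¬x9} — ¬x9 is true.
  6. {x3, ¬x9} — ¬x9 is true.
  7. {x3, x12} — x12 is true.
  8. {¬x7, x12} — ¬x7 is true.
  9. {¬x5, ¬x3, x9} — ¬x3 is true.
  10. {¬x3, x9, ¬x6} — ¬x6 is true.
  11. {x4, ¬x12, x6} — x4 is true.
  12. {¬x6, x9} — ¬x6 is true.
  13. {x6, ¬x4, x12} — x12 is true.
  14. {x1, x4, x13} — x4 is true.
  15. {x2, ¬x1} — ¬x1 is true.
  16. {x4, ¬x6} — ¬x6 is true.
  17. {¬x2, x6, ¬x4} — ¬x2 is true.
  18. {¬x9, x1, x5} — x5 is true.
  19. {x13, ¬x1} — x13 is true.
  20. {x8, x3, x12} — x12 is true.
  21. {¬x6, ¬x7} — ¬x7 is true.
  22. {x13, x5, x1} — x13 is true.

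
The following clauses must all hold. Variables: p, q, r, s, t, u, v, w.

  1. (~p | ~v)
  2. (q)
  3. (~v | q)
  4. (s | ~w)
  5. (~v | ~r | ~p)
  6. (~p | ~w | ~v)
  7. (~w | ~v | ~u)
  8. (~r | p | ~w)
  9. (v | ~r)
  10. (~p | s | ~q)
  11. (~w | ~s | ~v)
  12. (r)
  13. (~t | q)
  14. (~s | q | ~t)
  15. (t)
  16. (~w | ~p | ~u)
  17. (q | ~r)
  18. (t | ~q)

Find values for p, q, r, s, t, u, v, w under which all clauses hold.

Unit propagation: (q) forces q = True.
(r) is a unit clause, so r = True.
The clause (v) is unit: v must be True.
The clause (~p) is unit: p must be False.
(~w) is a unit clause, so w = False.
Unit propagation: (t) forces t = True.
s, u are now unconstrained; take s = True, u = True.

p=False, q=True, r=True, s=True, t=True, u=True, v=True, w=False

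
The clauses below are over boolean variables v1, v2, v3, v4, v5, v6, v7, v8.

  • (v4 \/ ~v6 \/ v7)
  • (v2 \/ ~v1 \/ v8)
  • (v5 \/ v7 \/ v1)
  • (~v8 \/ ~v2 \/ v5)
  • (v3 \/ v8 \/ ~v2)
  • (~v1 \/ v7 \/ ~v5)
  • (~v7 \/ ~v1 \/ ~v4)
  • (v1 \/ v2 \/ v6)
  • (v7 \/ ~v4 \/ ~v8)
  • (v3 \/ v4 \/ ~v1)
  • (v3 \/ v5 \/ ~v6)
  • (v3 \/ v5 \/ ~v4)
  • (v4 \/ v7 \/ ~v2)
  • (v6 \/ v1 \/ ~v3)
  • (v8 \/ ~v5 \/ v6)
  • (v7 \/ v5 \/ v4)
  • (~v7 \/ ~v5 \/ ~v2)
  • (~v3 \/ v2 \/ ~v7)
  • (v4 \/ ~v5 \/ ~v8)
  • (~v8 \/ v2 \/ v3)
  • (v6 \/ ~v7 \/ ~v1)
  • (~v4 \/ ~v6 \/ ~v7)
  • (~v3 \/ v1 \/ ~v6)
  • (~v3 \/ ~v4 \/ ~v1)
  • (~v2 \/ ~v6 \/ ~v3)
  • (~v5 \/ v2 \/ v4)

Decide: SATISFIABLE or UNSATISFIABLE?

Try v1 = False.
Branch on v2: take v2 = False.
  then v6 is forced to True.
  then v3 is forced to False.
  then v5 is forced to True.
  then v8 is forced to False.
  then v4 is forced to True.
  then v7 is forced to False.
Every clause has at least one true literal under this assignment.
So v1 = F  v2 = F  v3 = F  v4 = T  v5 = T  v6 = T  v7 = F  v8 = F is a satisfying assignment.

SATISFIABLE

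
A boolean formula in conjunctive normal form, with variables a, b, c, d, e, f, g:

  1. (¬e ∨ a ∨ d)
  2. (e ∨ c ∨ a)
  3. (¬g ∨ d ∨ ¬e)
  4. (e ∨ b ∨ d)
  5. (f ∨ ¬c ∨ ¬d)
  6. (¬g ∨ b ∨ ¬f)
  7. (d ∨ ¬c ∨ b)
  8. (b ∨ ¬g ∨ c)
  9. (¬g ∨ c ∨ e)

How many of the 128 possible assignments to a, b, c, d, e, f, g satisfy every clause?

44

Case analysis on c and d:
  c=1, d=1: a, e free; 3 ways for (b,f,g) × 2^2 = 12.
  c=1, d=0: f free; 5 ways for (a,b,e,g) × 2^1 = 10.
  c=0, d=1: f free; 8 ways for (a,b,e,g) × 2^1 = 16.
  c=0, d=0: f free; 3 ways for (a,b,e,g) × 2^1 = 6.
Total: 12 + 10 + 16 + 6 = 44.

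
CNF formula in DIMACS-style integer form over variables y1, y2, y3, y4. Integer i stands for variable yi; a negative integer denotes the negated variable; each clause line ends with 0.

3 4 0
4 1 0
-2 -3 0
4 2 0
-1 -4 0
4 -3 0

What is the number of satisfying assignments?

3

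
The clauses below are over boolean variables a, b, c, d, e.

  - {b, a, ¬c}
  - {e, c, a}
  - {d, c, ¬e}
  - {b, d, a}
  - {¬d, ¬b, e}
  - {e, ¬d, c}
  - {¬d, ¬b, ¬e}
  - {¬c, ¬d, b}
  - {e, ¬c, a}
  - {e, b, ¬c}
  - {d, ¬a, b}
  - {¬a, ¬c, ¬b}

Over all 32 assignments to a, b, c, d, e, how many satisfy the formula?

Satisfying assignments:
  a=0 b=0 c=0 d=1 e=1
  a=0 b=1 c=1 d=0 e=1
  a=1 b=0 c=0 d=1 e=1
  a=1 b=1 c=0 d=0 e=0
That's 4 in total.

4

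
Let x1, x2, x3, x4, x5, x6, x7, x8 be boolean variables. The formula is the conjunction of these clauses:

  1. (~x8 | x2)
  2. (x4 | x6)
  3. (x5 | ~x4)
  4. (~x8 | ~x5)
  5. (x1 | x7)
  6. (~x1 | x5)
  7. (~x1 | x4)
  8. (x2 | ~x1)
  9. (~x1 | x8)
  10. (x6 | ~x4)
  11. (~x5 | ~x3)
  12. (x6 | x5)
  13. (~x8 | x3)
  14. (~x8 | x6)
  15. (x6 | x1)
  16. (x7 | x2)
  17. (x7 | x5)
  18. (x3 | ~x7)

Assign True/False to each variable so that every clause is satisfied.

x1 = F, x2 = T, x3 = T, x4 = F, x5 = F, x6 = T, x7 = T, x8 = F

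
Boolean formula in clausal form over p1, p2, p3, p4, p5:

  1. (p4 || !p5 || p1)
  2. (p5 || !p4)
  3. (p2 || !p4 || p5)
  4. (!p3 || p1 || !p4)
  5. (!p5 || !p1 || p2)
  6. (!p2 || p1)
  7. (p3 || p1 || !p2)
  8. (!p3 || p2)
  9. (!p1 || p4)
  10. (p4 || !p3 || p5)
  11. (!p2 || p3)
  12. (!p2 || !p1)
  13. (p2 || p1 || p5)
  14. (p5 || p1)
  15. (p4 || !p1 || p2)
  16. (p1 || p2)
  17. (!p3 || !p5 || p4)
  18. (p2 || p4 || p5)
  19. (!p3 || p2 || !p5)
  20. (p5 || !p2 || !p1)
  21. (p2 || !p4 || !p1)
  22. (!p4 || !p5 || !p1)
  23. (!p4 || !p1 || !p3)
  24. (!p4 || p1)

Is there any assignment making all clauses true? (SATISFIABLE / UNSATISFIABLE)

p1 = True:
  propagation gives p4=True, p5=True; an empty clause results — contradiction.
p1 = False:
  propagation gives p2=False; an empty clause results — contradiction.
Every branch closes, so no satisfying assignment exists.

UNSATISFIABLE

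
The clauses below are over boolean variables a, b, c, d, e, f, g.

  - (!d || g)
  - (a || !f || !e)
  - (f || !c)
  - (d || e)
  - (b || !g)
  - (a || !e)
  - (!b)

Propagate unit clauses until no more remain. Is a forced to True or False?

(!b) is a unit clause: b = False.
From (!g || b) and b = False: g = False.
From (g || !d) and g = False: d = False.
In (d || e), d is now false; e must hold, so e = True.
(!e || a): since e = True, the clause reduces to (a). a = True.

True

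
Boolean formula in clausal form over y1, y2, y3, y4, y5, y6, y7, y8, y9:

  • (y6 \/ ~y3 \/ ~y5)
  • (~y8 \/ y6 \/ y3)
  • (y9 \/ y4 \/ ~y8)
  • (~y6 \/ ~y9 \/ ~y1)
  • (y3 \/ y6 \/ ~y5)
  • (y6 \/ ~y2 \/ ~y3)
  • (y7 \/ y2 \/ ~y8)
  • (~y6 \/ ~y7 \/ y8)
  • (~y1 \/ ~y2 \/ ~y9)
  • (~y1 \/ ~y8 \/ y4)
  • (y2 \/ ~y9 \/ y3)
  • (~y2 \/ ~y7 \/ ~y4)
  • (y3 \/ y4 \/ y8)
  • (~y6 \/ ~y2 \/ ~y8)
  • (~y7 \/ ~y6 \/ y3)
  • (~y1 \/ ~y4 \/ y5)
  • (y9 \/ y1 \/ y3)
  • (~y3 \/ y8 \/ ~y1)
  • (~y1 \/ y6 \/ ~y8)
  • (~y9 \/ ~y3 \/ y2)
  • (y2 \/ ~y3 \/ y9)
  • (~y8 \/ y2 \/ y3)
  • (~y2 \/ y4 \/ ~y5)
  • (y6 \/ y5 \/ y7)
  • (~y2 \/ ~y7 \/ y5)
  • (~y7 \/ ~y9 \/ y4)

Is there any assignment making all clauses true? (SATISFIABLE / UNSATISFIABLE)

SATISFIABLE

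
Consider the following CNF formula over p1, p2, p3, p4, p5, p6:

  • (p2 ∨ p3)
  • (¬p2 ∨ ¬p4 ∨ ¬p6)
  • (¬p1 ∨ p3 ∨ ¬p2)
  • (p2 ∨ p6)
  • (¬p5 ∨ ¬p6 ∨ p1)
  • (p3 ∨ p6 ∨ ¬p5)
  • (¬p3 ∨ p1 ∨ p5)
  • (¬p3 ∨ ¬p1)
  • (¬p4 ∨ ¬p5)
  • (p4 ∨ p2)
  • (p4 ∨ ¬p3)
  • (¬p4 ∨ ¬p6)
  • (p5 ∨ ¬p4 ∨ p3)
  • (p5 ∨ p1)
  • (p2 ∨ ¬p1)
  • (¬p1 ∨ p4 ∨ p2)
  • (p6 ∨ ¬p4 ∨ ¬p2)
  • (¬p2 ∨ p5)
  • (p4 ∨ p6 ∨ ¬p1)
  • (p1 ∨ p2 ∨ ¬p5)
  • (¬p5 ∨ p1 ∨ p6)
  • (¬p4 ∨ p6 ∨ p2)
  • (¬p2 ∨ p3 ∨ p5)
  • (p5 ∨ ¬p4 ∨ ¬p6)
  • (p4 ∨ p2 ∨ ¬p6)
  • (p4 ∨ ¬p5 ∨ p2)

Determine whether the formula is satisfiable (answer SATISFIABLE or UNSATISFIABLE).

UNSATISFIABLE

p2 = True:
  propagation gives p5=True, p4=False, p3=False, p1=False; an empty clause results — contradiction.
p2 = False:
  propagation gives p3=True, p6=True, p1=False, p5=False; an empty clause results — contradiction.
Every branch closes, so no satisfying assignment exists.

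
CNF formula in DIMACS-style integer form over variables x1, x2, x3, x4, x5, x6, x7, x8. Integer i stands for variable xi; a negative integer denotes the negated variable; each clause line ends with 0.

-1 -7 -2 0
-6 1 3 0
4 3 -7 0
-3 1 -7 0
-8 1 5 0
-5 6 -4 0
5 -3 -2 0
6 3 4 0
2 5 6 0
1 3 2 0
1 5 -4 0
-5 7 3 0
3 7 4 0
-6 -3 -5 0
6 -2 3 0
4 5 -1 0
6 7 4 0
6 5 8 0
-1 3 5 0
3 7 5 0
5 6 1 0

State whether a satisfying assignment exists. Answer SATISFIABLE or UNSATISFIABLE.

Branch on x1: take x1 = True.
Try x2 = False.
For the remaining variables, x3 = True, x4 = True, x5 = False, x6 = True, x7 = True, x8 = False works.
So x1 = True, x2 = False, x3 = True, x4 = True, x5 = False, x6 = True, x7 = True, x8 = False is a satisfying assignment.

SATISFIABLE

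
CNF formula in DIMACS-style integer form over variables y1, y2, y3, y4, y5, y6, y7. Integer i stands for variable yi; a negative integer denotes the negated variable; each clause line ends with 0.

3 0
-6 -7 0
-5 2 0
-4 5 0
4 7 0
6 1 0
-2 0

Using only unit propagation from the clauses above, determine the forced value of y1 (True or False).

True

Unit clause (y3) sets y3 = True.
Unit clause (~y2) sets y2 = False.
(~y5 | y2) with y2 = False leaves only ~y5, so y5 = False.
In (~y4 | y5), y5 is now false; ~y4 must hold, so y4 = False.
In (y7 | y4), y4 is now false; y7 must hold, so y7 = True.
From (~y6 | ~y7) and y7 = True: y6 = False.
From (y6 | y1) and y6 = False: y1 = True.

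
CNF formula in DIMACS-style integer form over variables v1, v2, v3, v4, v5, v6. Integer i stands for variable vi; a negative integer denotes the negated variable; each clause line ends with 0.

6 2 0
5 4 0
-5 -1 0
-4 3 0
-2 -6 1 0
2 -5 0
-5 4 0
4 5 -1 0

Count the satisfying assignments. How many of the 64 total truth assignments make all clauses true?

The models are:
  v1=0 v2=0 v3=1 v4=1 v5=0 v6=1
  v1=0 v2=1 v3=1 v4=1 v5=0 v6=0
  v1=0 v2=1 v3=1 v4=1 v5=1 v6=0
  v1=1 v2=0 v3=1 v4=1 v5=0 v6=1
  v1=1 v2=1 v3=1 v4=1 v5=0 v6=0
  v1=1 v2=1 v3=1 v4=1 v5=0 v6=1
That's 6 in total.

6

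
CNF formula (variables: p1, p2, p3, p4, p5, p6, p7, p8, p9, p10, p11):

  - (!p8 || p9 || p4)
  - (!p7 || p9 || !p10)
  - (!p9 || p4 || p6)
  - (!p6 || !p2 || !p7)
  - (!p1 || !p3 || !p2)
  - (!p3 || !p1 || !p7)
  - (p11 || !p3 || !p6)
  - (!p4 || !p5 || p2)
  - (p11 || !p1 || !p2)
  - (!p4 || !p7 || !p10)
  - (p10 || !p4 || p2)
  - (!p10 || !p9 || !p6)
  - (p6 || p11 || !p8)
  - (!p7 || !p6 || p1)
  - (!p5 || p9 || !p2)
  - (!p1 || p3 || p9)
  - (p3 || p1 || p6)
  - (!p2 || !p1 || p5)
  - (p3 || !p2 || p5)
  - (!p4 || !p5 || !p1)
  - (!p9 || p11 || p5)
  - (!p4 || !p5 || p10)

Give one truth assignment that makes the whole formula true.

p1 = False  p2 = True  p3 = False  p4 = False  p5 = True  p6 = True  p7 = False  p8 = True  p9 = True  p10 = False  p11 = True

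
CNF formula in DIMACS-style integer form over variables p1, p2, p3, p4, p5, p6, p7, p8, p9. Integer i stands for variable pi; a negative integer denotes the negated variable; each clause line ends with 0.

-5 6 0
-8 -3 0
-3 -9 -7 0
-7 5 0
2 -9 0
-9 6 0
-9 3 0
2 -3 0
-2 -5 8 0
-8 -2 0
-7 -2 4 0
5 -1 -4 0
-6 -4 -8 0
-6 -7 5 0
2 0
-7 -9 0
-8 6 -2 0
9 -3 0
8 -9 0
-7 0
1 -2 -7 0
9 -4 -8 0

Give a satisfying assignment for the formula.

p1=F  p2=T  p3=F  p4=F  p5=F  p6=F  p7=F  p8=F  p9=F

(p2) is a unit clause, so p2 = True.
The clause (NOT p8) is unit: p8 must be False.
(NOT p5) is a unit clause, so p5 = False.
The clause (NOT p7) is unit: p7 must be False.
(NOT p9) is a unit clause, so p9 = False.
The clause (NOT p3) is unit: p3 must be False.
p1 occurs only negated in the remaining clauses — set p1 = False.
Pure literal: p4 appears only negated; assign p4 = False.
p6 is now unconstrained; take p6 = False.
Every clause has at least one true literal under this assignment.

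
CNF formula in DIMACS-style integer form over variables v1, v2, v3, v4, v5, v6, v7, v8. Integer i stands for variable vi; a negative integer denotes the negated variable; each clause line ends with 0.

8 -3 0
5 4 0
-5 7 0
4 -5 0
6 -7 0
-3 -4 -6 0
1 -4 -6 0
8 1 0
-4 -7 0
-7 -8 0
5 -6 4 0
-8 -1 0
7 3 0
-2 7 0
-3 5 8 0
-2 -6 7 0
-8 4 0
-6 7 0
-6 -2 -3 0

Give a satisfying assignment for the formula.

v1=0, v2=0, v3=1, v4=1, v5=0, v6=0, v7=0, v8=1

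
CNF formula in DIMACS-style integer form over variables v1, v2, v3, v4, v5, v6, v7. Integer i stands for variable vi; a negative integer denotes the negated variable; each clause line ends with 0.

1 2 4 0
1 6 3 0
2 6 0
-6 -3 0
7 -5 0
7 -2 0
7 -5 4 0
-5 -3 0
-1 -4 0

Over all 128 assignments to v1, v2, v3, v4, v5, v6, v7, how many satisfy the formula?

Case analysis on v1 and v2:
  v1=1, v2=1: 5 of the 32 assignments to (v3,v4,v5,v6,v7) work.
  v1=1, v2=0: remaining (v3,v4,v5,v6,v7) ∈ {(0,0,0,1,0); (0,0,0,1,1); (0,0,1,1,1)} — 3.
  v1=0, v2=1: v4 free; 3 ways for (v3,v5,v6,v7) × 2^1 = 6.
  v1=0, v2=0: remaining (v3,v4,v5,v6,v7) ∈ {(0,1,0,1,0); (0,1,0,1,1); (0,1,1,1,1)} — 3.
Total: 5 + 3 + 6 + 3 = 17.

17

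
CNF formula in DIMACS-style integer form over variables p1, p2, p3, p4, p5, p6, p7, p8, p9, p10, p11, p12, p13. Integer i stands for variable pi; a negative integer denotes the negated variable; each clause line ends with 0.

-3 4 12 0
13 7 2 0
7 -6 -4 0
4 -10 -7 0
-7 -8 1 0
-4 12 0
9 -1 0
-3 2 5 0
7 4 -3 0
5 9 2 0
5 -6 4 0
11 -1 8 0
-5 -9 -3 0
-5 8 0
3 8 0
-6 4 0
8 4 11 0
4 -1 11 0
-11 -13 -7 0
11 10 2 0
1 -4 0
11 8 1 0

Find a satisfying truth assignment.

p1=True, p2=True, p3=True, p4=True, p5=False, p6=False, p7=False, p8=False, p9=True, p10=True, p11=True, p12=True, p13=False

Pure literal: p2 appears only positively; assign p2 = True.
Pure literal: p6 appears only negated; assign p6 = False.
Set p1 = True and propagate.
  then p9 is forced to True.
Try p3 = True.
  then p5 is forced to False.
Set p4 = True and propagate.
  then p12 is forced to True.
The remaining clauses are satisfied by p7 = False, p8 = False, p10 = True, p11 = True, p13 = False.
Every clause has at least one true literal under this assignment.
Check each clause:
  1. (¬p3 ∨ p12 ∨ p4) — p4 is true.
  2. (p13 ∨ p2 ∨ p7) — p2 is true.
  3. (¬p6 ∨ p7 ∨ ¬p4) — ¬p6 is true.
  4. (¬p10 ∨ ¬p7 ∨ p4) — ¬p7 is true.
  5. (¬p8 ∨ ¬p7 ∨ p1) — ¬p8 is true.
  6. (¬p4 ∨ p12) — p12 is true.
  7. (¬p1 ∨ p9) — p9 is true.
  8. (p2 ∨ p5 ∨ ¬p3) — p2 is true.
  9. (p4 ∨ p7 ∨ ¬p3) — p4 is true.
  10. (p2 ∨ p9 ∨ p5) — p9 is true.
  11. (¬p6 ∨ p5 ∨ p4) — ¬p6 is true.
  12. (p8 ∨ ¬p1 ∨ p11) — p11 is true.
  13. (¬p5 ∨ ¬p3 ∨ ¬p9) — ¬p5 is true.
  14. (¬p5 ∨ p8) — ¬p5 is true.
  15. (p3 ∨ p8) — p3 is true.
  16. (p4 ∨ ¬p6) — ¬p6 is true.
  17. (p11 ∨ p8 ∨ p4) — p11 is true.
  18. (p11 ∨ p4 ∨ ¬p1) — p11 is true.
  19. (¬p7 ∨ ¬p13 ∨ ¬p11) — ¬p7 is true.
  20. (p11 ∨ p2 ∨ p10) — p10 is true.
  21. (p1 ∨ ¬p4) — p1 is true.
  22. (p11 ∨ p8 ∨ p1) — p1 is true.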